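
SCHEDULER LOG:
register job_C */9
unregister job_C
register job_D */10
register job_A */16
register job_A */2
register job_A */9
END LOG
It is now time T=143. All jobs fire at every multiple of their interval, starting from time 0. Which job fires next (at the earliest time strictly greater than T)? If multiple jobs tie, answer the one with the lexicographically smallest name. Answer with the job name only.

Answer: job_A

Derivation:
Op 1: register job_C */9 -> active={job_C:*/9}
Op 2: unregister job_C -> active={}
Op 3: register job_D */10 -> active={job_D:*/10}
Op 4: register job_A */16 -> active={job_A:*/16, job_D:*/10}
Op 5: register job_A */2 -> active={job_A:*/2, job_D:*/10}
Op 6: register job_A */9 -> active={job_A:*/9, job_D:*/10}
  job_A: interval 9, next fire after T=143 is 144
  job_D: interval 10, next fire after T=143 is 150
Earliest = 144, winner (lex tiebreak) = job_A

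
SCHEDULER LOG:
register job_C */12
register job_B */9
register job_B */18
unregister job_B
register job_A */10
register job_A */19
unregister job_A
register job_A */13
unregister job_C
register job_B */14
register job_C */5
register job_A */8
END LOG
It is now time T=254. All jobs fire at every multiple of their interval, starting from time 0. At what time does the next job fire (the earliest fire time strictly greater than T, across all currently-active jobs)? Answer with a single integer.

Op 1: register job_C */12 -> active={job_C:*/12}
Op 2: register job_B */9 -> active={job_B:*/9, job_C:*/12}
Op 3: register job_B */18 -> active={job_B:*/18, job_C:*/12}
Op 4: unregister job_B -> active={job_C:*/12}
Op 5: register job_A */10 -> active={job_A:*/10, job_C:*/12}
Op 6: register job_A */19 -> active={job_A:*/19, job_C:*/12}
Op 7: unregister job_A -> active={job_C:*/12}
Op 8: register job_A */13 -> active={job_A:*/13, job_C:*/12}
Op 9: unregister job_C -> active={job_A:*/13}
Op 10: register job_B */14 -> active={job_A:*/13, job_B:*/14}
Op 11: register job_C */5 -> active={job_A:*/13, job_B:*/14, job_C:*/5}
Op 12: register job_A */8 -> active={job_A:*/8, job_B:*/14, job_C:*/5}
  job_A: interval 8, next fire after T=254 is 256
  job_B: interval 14, next fire after T=254 is 266
  job_C: interval 5, next fire after T=254 is 255
Earliest fire time = 255 (job job_C)

Answer: 255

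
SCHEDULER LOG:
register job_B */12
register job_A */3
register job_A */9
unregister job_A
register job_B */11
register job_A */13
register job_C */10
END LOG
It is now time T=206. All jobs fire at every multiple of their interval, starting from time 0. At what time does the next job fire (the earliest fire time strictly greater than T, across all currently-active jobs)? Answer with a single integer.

Op 1: register job_B */12 -> active={job_B:*/12}
Op 2: register job_A */3 -> active={job_A:*/3, job_B:*/12}
Op 3: register job_A */9 -> active={job_A:*/9, job_B:*/12}
Op 4: unregister job_A -> active={job_B:*/12}
Op 5: register job_B */11 -> active={job_B:*/11}
Op 6: register job_A */13 -> active={job_A:*/13, job_B:*/11}
Op 7: register job_C */10 -> active={job_A:*/13, job_B:*/11, job_C:*/10}
  job_A: interval 13, next fire after T=206 is 208
  job_B: interval 11, next fire after T=206 is 209
  job_C: interval 10, next fire after T=206 is 210
Earliest fire time = 208 (job job_A)

Answer: 208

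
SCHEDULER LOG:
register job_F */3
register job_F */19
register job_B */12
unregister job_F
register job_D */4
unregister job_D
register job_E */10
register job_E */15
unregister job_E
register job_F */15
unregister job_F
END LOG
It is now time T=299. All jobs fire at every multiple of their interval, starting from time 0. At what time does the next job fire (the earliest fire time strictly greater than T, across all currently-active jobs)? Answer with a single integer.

Answer: 300

Derivation:
Op 1: register job_F */3 -> active={job_F:*/3}
Op 2: register job_F */19 -> active={job_F:*/19}
Op 3: register job_B */12 -> active={job_B:*/12, job_F:*/19}
Op 4: unregister job_F -> active={job_B:*/12}
Op 5: register job_D */4 -> active={job_B:*/12, job_D:*/4}
Op 6: unregister job_D -> active={job_B:*/12}
Op 7: register job_E */10 -> active={job_B:*/12, job_E:*/10}
Op 8: register job_E */15 -> active={job_B:*/12, job_E:*/15}
Op 9: unregister job_E -> active={job_B:*/12}
Op 10: register job_F */15 -> active={job_B:*/12, job_F:*/15}
Op 11: unregister job_F -> active={job_B:*/12}
  job_B: interval 12, next fire after T=299 is 300
Earliest fire time = 300 (job job_B)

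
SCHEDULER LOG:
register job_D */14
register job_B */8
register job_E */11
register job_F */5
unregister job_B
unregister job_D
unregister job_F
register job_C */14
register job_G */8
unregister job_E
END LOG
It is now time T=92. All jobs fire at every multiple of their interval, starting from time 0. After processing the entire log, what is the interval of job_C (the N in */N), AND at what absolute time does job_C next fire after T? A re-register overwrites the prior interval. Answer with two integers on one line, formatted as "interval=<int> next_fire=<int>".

Answer: interval=14 next_fire=98

Derivation:
Op 1: register job_D */14 -> active={job_D:*/14}
Op 2: register job_B */8 -> active={job_B:*/8, job_D:*/14}
Op 3: register job_E */11 -> active={job_B:*/8, job_D:*/14, job_E:*/11}
Op 4: register job_F */5 -> active={job_B:*/8, job_D:*/14, job_E:*/11, job_F:*/5}
Op 5: unregister job_B -> active={job_D:*/14, job_E:*/11, job_F:*/5}
Op 6: unregister job_D -> active={job_E:*/11, job_F:*/5}
Op 7: unregister job_F -> active={job_E:*/11}
Op 8: register job_C */14 -> active={job_C:*/14, job_E:*/11}
Op 9: register job_G */8 -> active={job_C:*/14, job_E:*/11, job_G:*/8}
Op 10: unregister job_E -> active={job_C:*/14, job_G:*/8}
Final interval of job_C = 14
Next fire of job_C after T=92: (92//14+1)*14 = 98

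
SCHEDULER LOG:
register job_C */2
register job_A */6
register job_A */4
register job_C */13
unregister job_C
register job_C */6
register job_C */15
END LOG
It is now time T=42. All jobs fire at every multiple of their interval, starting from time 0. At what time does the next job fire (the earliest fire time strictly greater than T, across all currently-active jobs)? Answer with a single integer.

Answer: 44

Derivation:
Op 1: register job_C */2 -> active={job_C:*/2}
Op 2: register job_A */6 -> active={job_A:*/6, job_C:*/2}
Op 3: register job_A */4 -> active={job_A:*/4, job_C:*/2}
Op 4: register job_C */13 -> active={job_A:*/4, job_C:*/13}
Op 5: unregister job_C -> active={job_A:*/4}
Op 6: register job_C */6 -> active={job_A:*/4, job_C:*/6}
Op 7: register job_C */15 -> active={job_A:*/4, job_C:*/15}
  job_A: interval 4, next fire after T=42 is 44
  job_C: interval 15, next fire after T=42 is 45
Earliest fire time = 44 (job job_A)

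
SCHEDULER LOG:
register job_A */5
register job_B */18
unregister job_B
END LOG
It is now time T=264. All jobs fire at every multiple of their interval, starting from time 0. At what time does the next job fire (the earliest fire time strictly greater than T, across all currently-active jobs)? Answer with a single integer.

Op 1: register job_A */5 -> active={job_A:*/5}
Op 2: register job_B */18 -> active={job_A:*/5, job_B:*/18}
Op 3: unregister job_B -> active={job_A:*/5}
  job_A: interval 5, next fire after T=264 is 265
Earliest fire time = 265 (job job_A)

Answer: 265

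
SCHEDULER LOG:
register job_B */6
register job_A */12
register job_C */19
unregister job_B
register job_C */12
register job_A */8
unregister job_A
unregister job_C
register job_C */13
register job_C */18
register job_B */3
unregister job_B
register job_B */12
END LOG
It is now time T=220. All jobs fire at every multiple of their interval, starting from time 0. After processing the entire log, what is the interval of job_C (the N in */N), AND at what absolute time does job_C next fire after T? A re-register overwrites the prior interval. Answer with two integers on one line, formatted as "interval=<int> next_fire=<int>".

Answer: interval=18 next_fire=234

Derivation:
Op 1: register job_B */6 -> active={job_B:*/6}
Op 2: register job_A */12 -> active={job_A:*/12, job_B:*/6}
Op 3: register job_C */19 -> active={job_A:*/12, job_B:*/6, job_C:*/19}
Op 4: unregister job_B -> active={job_A:*/12, job_C:*/19}
Op 5: register job_C */12 -> active={job_A:*/12, job_C:*/12}
Op 6: register job_A */8 -> active={job_A:*/8, job_C:*/12}
Op 7: unregister job_A -> active={job_C:*/12}
Op 8: unregister job_C -> active={}
Op 9: register job_C */13 -> active={job_C:*/13}
Op 10: register job_C */18 -> active={job_C:*/18}
Op 11: register job_B */3 -> active={job_B:*/3, job_C:*/18}
Op 12: unregister job_B -> active={job_C:*/18}
Op 13: register job_B */12 -> active={job_B:*/12, job_C:*/18}
Final interval of job_C = 18
Next fire of job_C after T=220: (220//18+1)*18 = 234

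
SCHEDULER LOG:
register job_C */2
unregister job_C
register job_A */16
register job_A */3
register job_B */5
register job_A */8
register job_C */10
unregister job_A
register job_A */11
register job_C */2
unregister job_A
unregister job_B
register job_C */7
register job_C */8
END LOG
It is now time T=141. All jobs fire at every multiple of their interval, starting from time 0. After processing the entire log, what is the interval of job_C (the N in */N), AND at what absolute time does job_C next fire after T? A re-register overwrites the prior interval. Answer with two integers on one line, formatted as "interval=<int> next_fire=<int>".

Op 1: register job_C */2 -> active={job_C:*/2}
Op 2: unregister job_C -> active={}
Op 3: register job_A */16 -> active={job_A:*/16}
Op 4: register job_A */3 -> active={job_A:*/3}
Op 5: register job_B */5 -> active={job_A:*/3, job_B:*/5}
Op 6: register job_A */8 -> active={job_A:*/8, job_B:*/5}
Op 7: register job_C */10 -> active={job_A:*/8, job_B:*/5, job_C:*/10}
Op 8: unregister job_A -> active={job_B:*/5, job_C:*/10}
Op 9: register job_A */11 -> active={job_A:*/11, job_B:*/5, job_C:*/10}
Op 10: register job_C */2 -> active={job_A:*/11, job_B:*/5, job_C:*/2}
Op 11: unregister job_A -> active={job_B:*/5, job_C:*/2}
Op 12: unregister job_B -> active={job_C:*/2}
Op 13: register job_C */7 -> active={job_C:*/7}
Op 14: register job_C */8 -> active={job_C:*/8}
Final interval of job_C = 8
Next fire of job_C after T=141: (141//8+1)*8 = 144

Answer: interval=8 next_fire=144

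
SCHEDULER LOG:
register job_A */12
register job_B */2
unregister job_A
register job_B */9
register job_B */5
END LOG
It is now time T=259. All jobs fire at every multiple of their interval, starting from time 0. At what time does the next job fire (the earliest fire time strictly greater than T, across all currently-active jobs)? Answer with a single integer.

Op 1: register job_A */12 -> active={job_A:*/12}
Op 2: register job_B */2 -> active={job_A:*/12, job_B:*/2}
Op 3: unregister job_A -> active={job_B:*/2}
Op 4: register job_B */9 -> active={job_B:*/9}
Op 5: register job_B */5 -> active={job_B:*/5}
  job_B: interval 5, next fire after T=259 is 260
Earliest fire time = 260 (job job_B)

Answer: 260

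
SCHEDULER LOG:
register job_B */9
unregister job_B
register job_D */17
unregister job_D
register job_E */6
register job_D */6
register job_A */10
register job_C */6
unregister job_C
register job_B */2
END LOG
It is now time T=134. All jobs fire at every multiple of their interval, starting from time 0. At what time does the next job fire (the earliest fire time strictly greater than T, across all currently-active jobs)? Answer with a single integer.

Op 1: register job_B */9 -> active={job_B:*/9}
Op 2: unregister job_B -> active={}
Op 3: register job_D */17 -> active={job_D:*/17}
Op 4: unregister job_D -> active={}
Op 5: register job_E */6 -> active={job_E:*/6}
Op 6: register job_D */6 -> active={job_D:*/6, job_E:*/6}
Op 7: register job_A */10 -> active={job_A:*/10, job_D:*/6, job_E:*/6}
Op 8: register job_C */6 -> active={job_A:*/10, job_C:*/6, job_D:*/6, job_E:*/6}
Op 9: unregister job_C -> active={job_A:*/10, job_D:*/6, job_E:*/6}
Op 10: register job_B */2 -> active={job_A:*/10, job_B:*/2, job_D:*/6, job_E:*/6}
  job_A: interval 10, next fire after T=134 is 140
  job_B: interval 2, next fire after T=134 is 136
  job_D: interval 6, next fire after T=134 is 138
  job_E: interval 6, next fire after T=134 is 138
Earliest fire time = 136 (job job_B)

Answer: 136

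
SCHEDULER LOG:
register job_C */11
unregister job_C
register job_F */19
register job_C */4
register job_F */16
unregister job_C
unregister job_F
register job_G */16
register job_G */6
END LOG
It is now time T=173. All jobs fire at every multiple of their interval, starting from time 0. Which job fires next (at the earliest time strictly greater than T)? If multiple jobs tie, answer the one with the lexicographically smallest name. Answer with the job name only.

Answer: job_G

Derivation:
Op 1: register job_C */11 -> active={job_C:*/11}
Op 2: unregister job_C -> active={}
Op 3: register job_F */19 -> active={job_F:*/19}
Op 4: register job_C */4 -> active={job_C:*/4, job_F:*/19}
Op 5: register job_F */16 -> active={job_C:*/4, job_F:*/16}
Op 6: unregister job_C -> active={job_F:*/16}
Op 7: unregister job_F -> active={}
Op 8: register job_G */16 -> active={job_G:*/16}
Op 9: register job_G */6 -> active={job_G:*/6}
  job_G: interval 6, next fire after T=173 is 174
Earliest = 174, winner (lex tiebreak) = job_G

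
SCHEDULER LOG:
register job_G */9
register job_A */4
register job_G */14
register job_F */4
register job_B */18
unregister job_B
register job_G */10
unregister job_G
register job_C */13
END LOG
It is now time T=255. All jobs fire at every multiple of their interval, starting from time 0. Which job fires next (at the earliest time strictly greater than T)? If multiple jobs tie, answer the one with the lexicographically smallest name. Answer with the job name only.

Answer: job_A

Derivation:
Op 1: register job_G */9 -> active={job_G:*/9}
Op 2: register job_A */4 -> active={job_A:*/4, job_G:*/9}
Op 3: register job_G */14 -> active={job_A:*/4, job_G:*/14}
Op 4: register job_F */4 -> active={job_A:*/4, job_F:*/4, job_G:*/14}
Op 5: register job_B */18 -> active={job_A:*/4, job_B:*/18, job_F:*/4, job_G:*/14}
Op 6: unregister job_B -> active={job_A:*/4, job_F:*/4, job_G:*/14}
Op 7: register job_G */10 -> active={job_A:*/4, job_F:*/4, job_G:*/10}
Op 8: unregister job_G -> active={job_A:*/4, job_F:*/4}
Op 9: register job_C */13 -> active={job_A:*/4, job_C:*/13, job_F:*/4}
  job_A: interval 4, next fire after T=255 is 256
  job_C: interval 13, next fire after T=255 is 260
  job_F: interval 4, next fire after T=255 is 256
Earliest = 256, winner (lex tiebreak) = job_A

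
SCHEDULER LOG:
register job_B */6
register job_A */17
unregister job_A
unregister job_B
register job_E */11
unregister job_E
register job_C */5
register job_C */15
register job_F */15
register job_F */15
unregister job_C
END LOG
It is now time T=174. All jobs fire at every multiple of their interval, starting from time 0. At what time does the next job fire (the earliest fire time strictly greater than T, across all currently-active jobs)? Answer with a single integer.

Answer: 180

Derivation:
Op 1: register job_B */6 -> active={job_B:*/6}
Op 2: register job_A */17 -> active={job_A:*/17, job_B:*/6}
Op 3: unregister job_A -> active={job_B:*/6}
Op 4: unregister job_B -> active={}
Op 5: register job_E */11 -> active={job_E:*/11}
Op 6: unregister job_E -> active={}
Op 7: register job_C */5 -> active={job_C:*/5}
Op 8: register job_C */15 -> active={job_C:*/15}
Op 9: register job_F */15 -> active={job_C:*/15, job_F:*/15}
Op 10: register job_F */15 -> active={job_C:*/15, job_F:*/15}
Op 11: unregister job_C -> active={job_F:*/15}
  job_F: interval 15, next fire after T=174 is 180
Earliest fire time = 180 (job job_F)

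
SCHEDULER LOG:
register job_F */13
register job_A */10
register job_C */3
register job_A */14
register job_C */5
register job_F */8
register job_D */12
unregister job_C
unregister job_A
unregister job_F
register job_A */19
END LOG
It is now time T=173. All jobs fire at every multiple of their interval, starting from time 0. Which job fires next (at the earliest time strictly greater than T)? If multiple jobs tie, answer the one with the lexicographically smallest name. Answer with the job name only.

Op 1: register job_F */13 -> active={job_F:*/13}
Op 2: register job_A */10 -> active={job_A:*/10, job_F:*/13}
Op 3: register job_C */3 -> active={job_A:*/10, job_C:*/3, job_F:*/13}
Op 4: register job_A */14 -> active={job_A:*/14, job_C:*/3, job_F:*/13}
Op 5: register job_C */5 -> active={job_A:*/14, job_C:*/5, job_F:*/13}
Op 6: register job_F */8 -> active={job_A:*/14, job_C:*/5, job_F:*/8}
Op 7: register job_D */12 -> active={job_A:*/14, job_C:*/5, job_D:*/12, job_F:*/8}
Op 8: unregister job_C -> active={job_A:*/14, job_D:*/12, job_F:*/8}
Op 9: unregister job_A -> active={job_D:*/12, job_F:*/8}
Op 10: unregister job_F -> active={job_D:*/12}
Op 11: register job_A */19 -> active={job_A:*/19, job_D:*/12}
  job_A: interval 19, next fire after T=173 is 190
  job_D: interval 12, next fire after T=173 is 180
Earliest = 180, winner (lex tiebreak) = job_D

Answer: job_D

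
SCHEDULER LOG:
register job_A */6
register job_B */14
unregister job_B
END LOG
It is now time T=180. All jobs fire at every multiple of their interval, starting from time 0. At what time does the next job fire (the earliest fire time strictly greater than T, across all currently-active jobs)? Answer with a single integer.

Op 1: register job_A */6 -> active={job_A:*/6}
Op 2: register job_B */14 -> active={job_A:*/6, job_B:*/14}
Op 3: unregister job_B -> active={job_A:*/6}
  job_A: interval 6, next fire after T=180 is 186
Earliest fire time = 186 (job job_A)

Answer: 186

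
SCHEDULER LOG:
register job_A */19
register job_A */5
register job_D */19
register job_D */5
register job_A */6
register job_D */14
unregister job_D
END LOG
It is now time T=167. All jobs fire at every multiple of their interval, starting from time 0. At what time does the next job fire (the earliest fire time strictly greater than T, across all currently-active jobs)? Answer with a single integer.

Answer: 168

Derivation:
Op 1: register job_A */19 -> active={job_A:*/19}
Op 2: register job_A */5 -> active={job_A:*/5}
Op 3: register job_D */19 -> active={job_A:*/5, job_D:*/19}
Op 4: register job_D */5 -> active={job_A:*/5, job_D:*/5}
Op 5: register job_A */6 -> active={job_A:*/6, job_D:*/5}
Op 6: register job_D */14 -> active={job_A:*/6, job_D:*/14}
Op 7: unregister job_D -> active={job_A:*/6}
  job_A: interval 6, next fire after T=167 is 168
Earliest fire time = 168 (job job_A)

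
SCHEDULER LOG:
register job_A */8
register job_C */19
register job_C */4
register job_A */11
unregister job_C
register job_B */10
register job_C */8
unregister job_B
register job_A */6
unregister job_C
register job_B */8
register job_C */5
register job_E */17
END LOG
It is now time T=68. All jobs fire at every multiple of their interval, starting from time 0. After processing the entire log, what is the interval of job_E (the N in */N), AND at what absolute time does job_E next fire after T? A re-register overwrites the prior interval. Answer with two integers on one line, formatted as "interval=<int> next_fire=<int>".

Op 1: register job_A */8 -> active={job_A:*/8}
Op 2: register job_C */19 -> active={job_A:*/8, job_C:*/19}
Op 3: register job_C */4 -> active={job_A:*/8, job_C:*/4}
Op 4: register job_A */11 -> active={job_A:*/11, job_C:*/4}
Op 5: unregister job_C -> active={job_A:*/11}
Op 6: register job_B */10 -> active={job_A:*/11, job_B:*/10}
Op 7: register job_C */8 -> active={job_A:*/11, job_B:*/10, job_C:*/8}
Op 8: unregister job_B -> active={job_A:*/11, job_C:*/8}
Op 9: register job_A */6 -> active={job_A:*/6, job_C:*/8}
Op 10: unregister job_C -> active={job_A:*/6}
Op 11: register job_B */8 -> active={job_A:*/6, job_B:*/8}
Op 12: register job_C */5 -> active={job_A:*/6, job_B:*/8, job_C:*/5}
Op 13: register job_E */17 -> active={job_A:*/6, job_B:*/8, job_C:*/5, job_E:*/17}
Final interval of job_E = 17
Next fire of job_E after T=68: (68//17+1)*17 = 85

Answer: interval=17 next_fire=85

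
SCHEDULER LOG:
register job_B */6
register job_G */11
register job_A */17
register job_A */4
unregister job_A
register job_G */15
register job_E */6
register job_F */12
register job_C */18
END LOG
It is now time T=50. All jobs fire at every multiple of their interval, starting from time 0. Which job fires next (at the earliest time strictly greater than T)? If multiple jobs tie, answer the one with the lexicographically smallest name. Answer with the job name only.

Answer: job_B

Derivation:
Op 1: register job_B */6 -> active={job_B:*/6}
Op 2: register job_G */11 -> active={job_B:*/6, job_G:*/11}
Op 3: register job_A */17 -> active={job_A:*/17, job_B:*/6, job_G:*/11}
Op 4: register job_A */4 -> active={job_A:*/4, job_B:*/6, job_G:*/11}
Op 5: unregister job_A -> active={job_B:*/6, job_G:*/11}
Op 6: register job_G */15 -> active={job_B:*/6, job_G:*/15}
Op 7: register job_E */6 -> active={job_B:*/6, job_E:*/6, job_G:*/15}
Op 8: register job_F */12 -> active={job_B:*/6, job_E:*/6, job_F:*/12, job_G:*/15}
Op 9: register job_C */18 -> active={job_B:*/6, job_C:*/18, job_E:*/6, job_F:*/12, job_G:*/15}
  job_B: interval 6, next fire after T=50 is 54
  job_C: interval 18, next fire after T=50 is 54
  job_E: interval 6, next fire after T=50 is 54
  job_F: interval 12, next fire after T=50 is 60
  job_G: interval 15, next fire after T=50 is 60
Earliest = 54, winner (lex tiebreak) = job_B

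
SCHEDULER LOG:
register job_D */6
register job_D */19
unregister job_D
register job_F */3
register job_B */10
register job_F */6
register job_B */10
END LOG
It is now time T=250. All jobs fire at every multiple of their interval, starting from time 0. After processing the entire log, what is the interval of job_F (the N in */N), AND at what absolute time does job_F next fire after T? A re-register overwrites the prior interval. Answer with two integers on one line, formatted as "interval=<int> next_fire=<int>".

Answer: interval=6 next_fire=252

Derivation:
Op 1: register job_D */6 -> active={job_D:*/6}
Op 2: register job_D */19 -> active={job_D:*/19}
Op 3: unregister job_D -> active={}
Op 4: register job_F */3 -> active={job_F:*/3}
Op 5: register job_B */10 -> active={job_B:*/10, job_F:*/3}
Op 6: register job_F */6 -> active={job_B:*/10, job_F:*/6}
Op 7: register job_B */10 -> active={job_B:*/10, job_F:*/6}
Final interval of job_F = 6
Next fire of job_F after T=250: (250//6+1)*6 = 252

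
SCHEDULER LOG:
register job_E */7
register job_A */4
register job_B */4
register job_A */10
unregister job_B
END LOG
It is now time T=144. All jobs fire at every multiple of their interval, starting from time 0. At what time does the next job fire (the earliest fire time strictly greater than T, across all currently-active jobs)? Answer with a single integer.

Op 1: register job_E */7 -> active={job_E:*/7}
Op 2: register job_A */4 -> active={job_A:*/4, job_E:*/7}
Op 3: register job_B */4 -> active={job_A:*/4, job_B:*/4, job_E:*/7}
Op 4: register job_A */10 -> active={job_A:*/10, job_B:*/4, job_E:*/7}
Op 5: unregister job_B -> active={job_A:*/10, job_E:*/7}
  job_A: interval 10, next fire after T=144 is 150
  job_E: interval 7, next fire after T=144 is 147
Earliest fire time = 147 (job job_E)

Answer: 147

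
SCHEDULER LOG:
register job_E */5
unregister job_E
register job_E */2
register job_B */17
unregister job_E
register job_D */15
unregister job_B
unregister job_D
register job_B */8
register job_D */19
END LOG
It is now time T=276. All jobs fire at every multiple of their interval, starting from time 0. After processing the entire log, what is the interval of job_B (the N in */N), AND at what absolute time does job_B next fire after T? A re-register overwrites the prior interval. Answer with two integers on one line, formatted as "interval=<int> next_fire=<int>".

Answer: interval=8 next_fire=280

Derivation:
Op 1: register job_E */5 -> active={job_E:*/5}
Op 2: unregister job_E -> active={}
Op 3: register job_E */2 -> active={job_E:*/2}
Op 4: register job_B */17 -> active={job_B:*/17, job_E:*/2}
Op 5: unregister job_E -> active={job_B:*/17}
Op 6: register job_D */15 -> active={job_B:*/17, job_D:*/15}
Op 7: unregister job_B -> active={job_D:*/15}
Op 8: unregister job_D -> active={}
Op 9: register job_B */8 -> active={job_B:*/8}
Op 10: register job_D */19 -> active={job_B:*/8, job_D:*/19}
Final interval of job_B = 8
Next fire of job_B after T=276: (276//8+1)*8 = 280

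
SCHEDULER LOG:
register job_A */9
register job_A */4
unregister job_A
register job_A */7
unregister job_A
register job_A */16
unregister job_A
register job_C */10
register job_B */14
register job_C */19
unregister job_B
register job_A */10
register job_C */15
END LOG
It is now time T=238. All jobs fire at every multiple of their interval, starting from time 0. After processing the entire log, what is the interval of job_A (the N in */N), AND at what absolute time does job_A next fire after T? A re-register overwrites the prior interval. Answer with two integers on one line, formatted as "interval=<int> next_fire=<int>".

Op 1: register job_A */9 -> active={job_A:*/9}
Op 2: register job_A */4 -> active={job_A:*/4}
Op 3: unregister job_A -> active={}
Op 4: register job_A */7 -> active={job_A:*/7}
Op 5: unregister job_A -> active={}
Op 6: register job_A */16 -> active={job_A:*/16}
Op 7: unregister job_A -> active={}
Op 8: register job_C */10 -> active={job_C:*/10}
Op 9: register job_B */14 -> active={job_B:*/14, job_C:*/10}
Op 10: register job_C */19 -> active={job_B:*/14, job_C:*/19}
Op 11: unregister job_B -> active={job_C:*/19}
Op 12: register job_A */10 -> active={job_A:*/10, job_C:*/19}
Op 13: register job_C */15 -> active={job_A:*/10, job_C:*/15}
Final interval of job_A = 10
Next fire of job_A after T=238: (238//10+1)*10 = 240

Answer: interval=10 next_fire=240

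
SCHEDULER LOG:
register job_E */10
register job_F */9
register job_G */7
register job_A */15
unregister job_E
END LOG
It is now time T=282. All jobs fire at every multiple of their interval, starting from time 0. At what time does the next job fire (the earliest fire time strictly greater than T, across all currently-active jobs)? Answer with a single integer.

Op 1: register job_E */10 -> active={job_E:*/10}
Op 2: register job_F */9 -> active={job_E:*/10, job_F:*/9}
Op 3: register job_G */7 -> active={job_E:*/10, job_F:*/9, job_G:*/7}
Op 4: register job_A */15 -> active={job_A:*/15, job_E:*/10, job_F:*/9, job_G:*/7}
Op 5: unregister job_E -> active={job_A:*/15, job_F:*/9, job_G:*/7}
  job_A: interval 15, next fire after T=282 is 285
  job_F: interval 9, next fire after T=282 is 288
  job_G: interval 7, next fire after T=282 is 287
Earliest fire time = 285 (job job_A)

Answer: 285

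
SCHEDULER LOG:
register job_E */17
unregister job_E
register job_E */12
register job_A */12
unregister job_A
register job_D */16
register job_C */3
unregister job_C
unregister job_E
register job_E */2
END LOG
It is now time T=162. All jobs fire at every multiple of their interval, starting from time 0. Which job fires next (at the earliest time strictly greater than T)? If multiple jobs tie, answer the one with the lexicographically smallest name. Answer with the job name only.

Op 1: register job_E */17 -> active={job_E:*/17}
Op 2: unregister job_E -> active={}
Op 3: register job_E */12 -> active={job_E:*/12}
Op 4: register job_A */12 -> active={job_A:*/12, job_E:*/12}
Op 5: unregister job_A -> active={job_E:*/12}
Op 6: register job_D */16 -> active={job_D:*/16, job_E:*/12}
Op 7: register job_C */3 -> active={job_C:*/3, job_D:*/16, job_E:*/12}
Op 8: unregister job_C -> active={job_D:*/16, job_E:*/12}
Op 9: unregister job_E -> active={job_D:*/16}
Op 10: register job_E */2 -> active={job_D:*/16, job_E:*/2}
  job_D: interval 16, next fire after T=162 is 176
  job_E: interval 2, next fire after T=162 is 164
Earliest = 164, winner (lex tiebreak) = job_E

Answer: job_E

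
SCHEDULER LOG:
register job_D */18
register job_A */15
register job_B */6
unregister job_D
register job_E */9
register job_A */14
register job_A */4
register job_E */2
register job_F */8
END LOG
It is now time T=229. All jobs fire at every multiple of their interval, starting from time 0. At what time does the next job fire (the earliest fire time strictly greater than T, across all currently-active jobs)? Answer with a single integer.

Op 1: register job_D */18 -> active={job_D:*/18}
Op 2: register job_A */15 -> active={job_A:*/15, job_D:*/18}
Op 3: register job_B */6 -> active={job_A:*/15, job_B:*/6, job_D:*/18}
Op 4: unregister job_D -> active={job_A:*/15, job_B:*/6}
Op 5: register job_E */9 -> active={job_A:*/15, job_B:*/6, job_E:*/9}
Op 6: register job_A */14 -> active={job_A:*/14, job_B:*/6, job_E:*/9}
Op 7: register job_A */4 -> active={job_A:*/4, job_B:*/6, job_E:*/9}
Op 8: register job_E */2 -> active={job_A:*/4, job_B:*/6, job_E:*/2}
Op 9: register job_F */8 -> active={job_A:*/4, job_B:*/6, job_E:*/2, job_F:*/8}
  job_A: interval 4, next fire after T=229 is 232
  job_B: interval 6, next fire after T=229 is 234
  job_E: interval 2, next fire after T=229 is 230
  job_F: interval 8, next fire after T=229 is 232
Earliest fire time = 230 (job job_E)

Answer: 230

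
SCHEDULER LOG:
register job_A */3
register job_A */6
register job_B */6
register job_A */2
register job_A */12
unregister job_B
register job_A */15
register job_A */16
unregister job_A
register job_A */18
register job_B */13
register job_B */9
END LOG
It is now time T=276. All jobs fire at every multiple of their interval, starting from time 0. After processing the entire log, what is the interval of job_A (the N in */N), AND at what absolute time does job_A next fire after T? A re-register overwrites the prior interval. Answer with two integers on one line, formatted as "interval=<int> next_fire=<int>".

Op 1: register job_A */3 -> active={job_A:*/3}
Op 2: register job_A */6 -> active={job_A:*/6}
Op 3: register job_B */6 -> active={job_A:*/6, job_B:*/6}
Op 4: register job_A */2 -> active={job_A:*/2, job_B:*/6}
Op 5: register job_A */12 -> active={job_A:*/12, job_B:*/6}
Op 6: unregister job_B -> active={job_A:*/12}
Op 7: register job_A */15 -> active={job_A:*/15}
Op 8: register job_A */16 -> active={job_A:*/16}
Op 9: unregister job_A -> active={}
Op 10: register job_A */18 -> active={job_A:*/18}
Op 11: register job_B */13 -> active={job_A:*/18, job_B:*/13}
Op 12: register job_B */9 -> active={job_A:*/18, job_B:*/9}
Final interval of job_A = 18
Next fire of job_A after T=276: (276//18+1)*18 = 288

Answer: interval=18 next_fire=288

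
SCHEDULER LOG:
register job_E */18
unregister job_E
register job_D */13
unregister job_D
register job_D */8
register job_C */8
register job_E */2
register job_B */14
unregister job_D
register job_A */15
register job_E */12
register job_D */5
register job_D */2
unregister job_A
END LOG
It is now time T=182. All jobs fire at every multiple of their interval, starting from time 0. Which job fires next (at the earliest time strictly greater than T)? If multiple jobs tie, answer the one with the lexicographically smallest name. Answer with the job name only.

Answer: job_C

Derivation:
Op 1: register job_E */18 -> active={job_E:*/18}
Op 2: unregister job_E -> active={}
Op 3: register job_D */13 -> active={job_D:*/13}
Op 4: unregister job_D -> active={}
Op 5: register job_D */8 -> active={job_D:*/8}
Op 6: register job_C */8 -> active={job_C:*/8, job_D:*/8}
Op 7: register job_E */2 -> active={job_C:*/8, job_D:*/8, job_E:*/2}
Op 8: register job_B */14 -> active={job_B:*/14, job_C:*/8, job_D:*/8, job_E:*/2}
Op 9: unregister job_D -> active={job_B:*/14, job_C:*/8, job_E:*/2}
Op 10: register job_A */15 -> active={job_A:*/15, job_B:*/14, job_C:*/8, job_E:*/2}
Op 11: register job_E */12 -> active={job_A:*/15, job_B:*/14, job_C:*/8, job_E:*/12}
Op 12: register job_D */5 -> active={job_A:*/15, job_B:*/14, job_C:*/8, job_D:*/5, job_E:*/12}
Op 13: register job_D */2 -> active={job_A:*/15, job_B:*/14, job_C:*/8, job_D:*/2, job_E:*/12}
Op 14: unregister job_A -> active={job_B:*/14, job_C:*/8, job_D:*/2, job_E:*/12}
  job_B: interval 14, next fire after T=182 is 196
  job_C: interval 8, next fire after T=182 is 184
  job_D: interval 2, next fire after T=182 is 184
  job_E: interval 12, next fire after T=182 is 192
Earliest = 184, winner (lex tiebreak) = job_C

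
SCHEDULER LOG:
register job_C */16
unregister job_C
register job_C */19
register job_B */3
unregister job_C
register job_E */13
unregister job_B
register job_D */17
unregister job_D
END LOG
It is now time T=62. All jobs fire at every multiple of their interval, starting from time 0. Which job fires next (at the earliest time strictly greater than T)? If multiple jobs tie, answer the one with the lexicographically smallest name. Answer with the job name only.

Op 1: register job_C */16 -> active={job_C:*/16}
Op 2: unregister job_C -> active={}
Op 3: register job_C */19 -> active={job_C:*/19}
Op 4: register job_B */3 -> active={job_B:*/3, job_C:*/19}
Op 5: unregister job_C -> active={job_B:*/3}
Op 6: register job_E */13 -> active={job_B:*/3, job_E:*/13}
Op 7: unregister job_B -> active={job_E:*/13}
Op 8: register job_D */17 -> active={job_D:*/17, job_E:*/13}
Op 9: unregister job_D -> active={job_E:*/13}
  job_E: interval 13, next fire after T=62 is 65
Earliest = 65, winner (lex tiebreak) = job_E

Answer: job_E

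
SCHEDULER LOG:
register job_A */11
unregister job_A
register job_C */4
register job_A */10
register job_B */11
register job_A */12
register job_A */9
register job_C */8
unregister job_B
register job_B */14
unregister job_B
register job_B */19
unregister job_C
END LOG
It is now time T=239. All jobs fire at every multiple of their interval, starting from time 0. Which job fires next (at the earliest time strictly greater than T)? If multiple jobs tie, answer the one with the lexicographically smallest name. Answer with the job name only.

Answer: job_A

Derivation:
Op 1: register job_A */11 -> active={job_A:*/11}
Op 2: unregister job_A -> active={}
Op 3: register job_C */4 -> active={job_C:*/4}
Op 4: register job_A */10 -> active={job_A:*/10, job_C:*/4}
Op 5: register job_B */11 -> active={job_A:*/10, job_B:*/11, job_C:*/4}
Op 6: register job_A */12 -> active={job_A:*/12, job_B:*/11, job_C:*/4}
Op 7: register job_A */9 -> active={job_A:*/9, job_B:*/11, job_C:*/4}
Op 8: register job_C */8 -> active={job_A:*/9, job_B:*/11, job_C:*/8}
Op 9: unregister job_B -> active={job_A:*/9, job_C:*/8}
Op 10: register job_B */14 -> active={job_A:*/9, job_B:*/14, job_C:*/8}
Op 11: unregister job_B -> active={job_A:*/9, job_C:*/8}
Op 12: register job_B */19 -> active={job_A:*/9, job_B:*/19, job_C:*/8}
Op 13: unregister job_C -> active={job_A:*/9, job_B:*/19}
  job_A: interval 9, next fire after T=239 is 243
  job_B: interval 19, next fire after T=239 is 247
Earliest = 243, winner (lex tiebreak) = job_A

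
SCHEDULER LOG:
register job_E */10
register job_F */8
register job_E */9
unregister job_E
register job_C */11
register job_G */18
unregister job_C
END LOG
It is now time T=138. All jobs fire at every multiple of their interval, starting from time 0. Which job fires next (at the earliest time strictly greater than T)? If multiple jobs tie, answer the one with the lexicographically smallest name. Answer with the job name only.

Op 1: register job_E */10 -> active={job_E:*/10}
Op 2: register job_F */8 -> active={job_E:*/10, job_F:*/8}
Op 3: register job_E */9 -> active={job_E:*/9, job_F:*/8}
Op 4: unregister job_E -> active={job_F:*/8}
Op 5: register job_C */11 -> active={job_C:*/11, job_F:*/8}
Op 6: register job_G */18 -> active={job_C:*/11, job_F:*/8, job_G:*/18}
Op 7: unregister job_C -> active={job_F:*/8, job_G:*/18}
  job_F: interval 8, next fire after T=138 is 144
  job_G: interval 18, next fire after T=138 is 144
Earliest = 144, winner (lex tiebreak) = job_F

Answer: job_F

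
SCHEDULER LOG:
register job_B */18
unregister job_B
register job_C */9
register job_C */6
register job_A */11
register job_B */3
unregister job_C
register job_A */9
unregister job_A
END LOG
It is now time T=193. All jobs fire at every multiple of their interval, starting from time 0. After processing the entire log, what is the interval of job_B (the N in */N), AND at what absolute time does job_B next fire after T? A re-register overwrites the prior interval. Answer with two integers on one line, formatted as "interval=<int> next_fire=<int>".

Answer: interval=3 next_fire=195

Derivation:
Op 1: register job_B */18 -> active={job_B:*/18}
Op 2: unregister job_B -> active={}
Op 3: register job_C */9 -> active={job_C:*/9}
Op 4: register job_C */6 -> active={job_C:*/6}
Op 5: register job_A */11 -> active={job_A:*/11, job_C:*/6}
Op 6: register job_B */3 -> active={job_A:*/11, job_B:*/3, job_C:*/6}
Op 7: unregister job_C -> active={job_A:*/11, job_B:*/3}
Op 8: register job_A */9 -> active={job_A:*/9, job_B:*/3}
Op 9: unregister job_A -> active={job_B:*/3}
Final interval of job_B = 3
Next fire of job_B after T=193: (193//3+1)*3 = 195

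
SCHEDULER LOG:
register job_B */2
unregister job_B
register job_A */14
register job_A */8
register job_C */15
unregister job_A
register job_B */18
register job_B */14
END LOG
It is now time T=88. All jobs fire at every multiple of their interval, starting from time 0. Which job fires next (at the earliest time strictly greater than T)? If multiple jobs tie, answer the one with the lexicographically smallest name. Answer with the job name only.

Answer: job_C

Derivation:
Op 1: register job_B */2 -> active={job_B:*/2}
Op 2: unregister job_B -> active={}
Op 3: register job_A */14 -> active={job_A:*/14}
Op 4: register job_A */8 -> active={job_A:*/8}
Op 5: register job_C */15 -> active={job_A:*/8, job_C:*/15}
Op 6: unregister job_A -> active={job_C:*/15}
Op 7: register job_B */18 -> active={job_B:*/18, job_C:*/15}
Op 8: register job_B */14 -> active={job_B:*/14, job_C:*/15}
  job_B: interval 14, next fire after T=88 is 98
  job_C: interval 15, next fire after T=88 is 90
Earliest = 90, winner (lex tiebreak) = job_C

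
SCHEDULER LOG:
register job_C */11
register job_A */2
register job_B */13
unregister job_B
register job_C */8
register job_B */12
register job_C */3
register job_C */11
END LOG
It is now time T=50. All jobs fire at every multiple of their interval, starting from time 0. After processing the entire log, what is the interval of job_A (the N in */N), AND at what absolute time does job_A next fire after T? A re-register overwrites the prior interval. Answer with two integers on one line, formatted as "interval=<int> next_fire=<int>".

Answer: interval=2 next_fire=52

Derivation:
Op 1: register job_C */11 -> active={job_C:*/11}
Op 2: register job_A */2 -> active={job_A:*/2, job_C:*/11}
Op 3: register job_B */13 -> active={job_A:*/2, job_B:*/13, job_C:*/11}
Op 4: unregister job_B -> active={job_A:*/2, job_C:*/11}
Op 5: register job_C */8 -> active={job_A:*/2, job_C:*/8}
Op 6: register job_B */12 -> active={job_A:*/2, job_B:*/12, job_C:*/8}
Op 7: register job_C */3 -> active={job_A:*/2, job_B:*/12, job_C:*/3}
Op 8: register job_C */11 -> active={job_A:*/2, job_B:*/12, job_C:*/11}
Final interval of job_A = 2
Next fire of job_A after T=50: (50//2+1)*2 = 52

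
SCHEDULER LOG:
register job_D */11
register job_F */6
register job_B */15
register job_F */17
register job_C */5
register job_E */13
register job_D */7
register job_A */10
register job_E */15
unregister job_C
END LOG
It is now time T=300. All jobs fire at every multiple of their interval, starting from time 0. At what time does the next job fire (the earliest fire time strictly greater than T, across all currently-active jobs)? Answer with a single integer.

Answer: 301

Derivation:
Op 1: register job_D */11 -> active={job_D:*/11}
Op 2: register job_F */6 -> active={job_D:*/11, job_F:*/6}
Op 3: register job_B */15 -> active={job_B:*/15, job_D:*/11, job_F:*/6}
Op 4: register job_F */17 -> active={job_B:*/15, job_D:*/11, job_F:*/17}
Op 5: register job_C */5 -> active={job_B:*/15, job_C:*/5, job_D:*/11, job_F:*/17}
Op 6: register job_E */13 -> active={job_B:*/15, job_C:*/5, job_D:*/11, job_E:*/13, job_F:*/17}
Op 7: register job_D */7 -> active={job_B:*/15, job_C:*/5, job_D:*/7, job_E:*/13, job_F:*/17}
Op 8: register job_A */10 -> active={job_A:*/10, job_B:*/15, job_C:*/5, job_D:*/7, job_E:*/13, job_F:*/17}
Op 9: register job_E */15 -> active={job_A:*/10, job_B:*/15, job_C:*/5, job_D:*/7, job_E:*/15, job_F:*/17}
Op 10: unregister job_C -> active={job_A:*/10, job_B:*/15, job_D:*/7, job_E:*/15, job_F:*/17}
  job_A: interval 10, next fire after T=300 is 310
  job_B: interval 15, next fire after T=300 is 315
  job_D: interval 7, next fire after T=300 is 301
  job_E: interval 15, next fire after T=300 is 315
  job_F: interval 17, next fire after T=300 is 306
Earliest fire time = 301 (job job_D)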